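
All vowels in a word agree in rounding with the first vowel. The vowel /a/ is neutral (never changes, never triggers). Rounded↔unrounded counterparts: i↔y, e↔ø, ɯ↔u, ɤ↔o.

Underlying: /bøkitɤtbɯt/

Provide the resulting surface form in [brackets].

[bøkytotbut]

/i/ harmonizes with /ø/ ([+round]) → [y]
/ɤ/ harmonizes with /ø/ ([+round]) → [o]
/ɯ/ harmonizes with /ø/ ([+round]) → [u]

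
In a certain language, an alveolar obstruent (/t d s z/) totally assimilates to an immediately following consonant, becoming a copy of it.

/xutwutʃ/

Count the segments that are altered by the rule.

/t/ before /w/ → [w] (total assimilation)
1 segment changes.

1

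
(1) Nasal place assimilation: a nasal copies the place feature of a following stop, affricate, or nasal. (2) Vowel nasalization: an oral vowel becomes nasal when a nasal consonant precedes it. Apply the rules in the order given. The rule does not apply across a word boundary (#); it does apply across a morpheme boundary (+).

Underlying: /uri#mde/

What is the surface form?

[uri#nde]

Rule 1: /m/ before /d/ (alveolar) → [n]
After rule 1: uri#nde
Rule 2: no segment meets the rule's conditions; no change.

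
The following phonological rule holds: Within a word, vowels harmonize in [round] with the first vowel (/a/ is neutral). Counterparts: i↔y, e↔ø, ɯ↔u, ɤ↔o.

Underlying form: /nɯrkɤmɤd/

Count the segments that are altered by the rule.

No segment meets the rule's conditions.

0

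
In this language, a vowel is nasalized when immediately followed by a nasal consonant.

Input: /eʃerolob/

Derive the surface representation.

[eʃerolob]

no segment meets the rule's conditions; no change.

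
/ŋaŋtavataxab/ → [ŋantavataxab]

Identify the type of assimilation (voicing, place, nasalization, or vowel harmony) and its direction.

/ŋ/→[n].
Each target copies a feature from the following segment, so the direction is regressive.

place assimilation, regressive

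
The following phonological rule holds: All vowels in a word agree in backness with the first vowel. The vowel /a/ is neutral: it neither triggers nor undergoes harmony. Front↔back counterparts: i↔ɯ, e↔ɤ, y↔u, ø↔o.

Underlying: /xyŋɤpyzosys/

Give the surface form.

/ɤ/ harmonizes with /y/ ([-back]) → [e]
/o/ harmonizes with /y/ ([-back]) → [ø]

[xyŋepyzøsys]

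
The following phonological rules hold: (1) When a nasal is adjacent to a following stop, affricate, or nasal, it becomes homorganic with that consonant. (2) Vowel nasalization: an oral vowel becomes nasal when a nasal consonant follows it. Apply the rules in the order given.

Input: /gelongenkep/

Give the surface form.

Rule 1: /n/ before /g/ (velar) → [ŋ]
Rule 1: /n/ before /k/ (velar) → [ŋ]
After rule 1: geloŋgeŋkep
Rule 2: /o/ before nasal /ŋ/ → [õ]
Rule 2: /e/ before nasal /ŋ/ → [ẽ]

[gelõŋgẽŋkep]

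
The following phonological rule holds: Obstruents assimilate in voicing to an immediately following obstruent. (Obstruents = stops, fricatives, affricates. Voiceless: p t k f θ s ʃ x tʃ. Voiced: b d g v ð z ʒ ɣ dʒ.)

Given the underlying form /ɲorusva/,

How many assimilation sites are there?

/s/ before /v/ (voiced) → [z]
1 segment changes.

1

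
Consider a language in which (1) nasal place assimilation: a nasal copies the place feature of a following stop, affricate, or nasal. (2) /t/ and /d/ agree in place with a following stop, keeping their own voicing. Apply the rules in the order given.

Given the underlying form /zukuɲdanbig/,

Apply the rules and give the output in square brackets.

[zukundambig]

Rule 1: /ɲ/ before /d/ (alveolar) → [n]
Rule 1: /n/ before /b/ (labial) → [m]
After rule 1: zukundambig
Rule 2: no segment meets the rule's conditions; no change.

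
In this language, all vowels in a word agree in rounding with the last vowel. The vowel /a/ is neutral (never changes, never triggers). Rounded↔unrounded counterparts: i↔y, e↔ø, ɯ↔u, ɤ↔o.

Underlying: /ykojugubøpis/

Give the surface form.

/y/ harmonizes with /i/ ([-round]) → [i]
/o/ harmonizes with /i/ ([-round]) → [ɤ]
/u/ harmonizes with /i/ ([-round]) → [ɯ]
/u/ harmonizes with /i/ ([-round]) → [ɯ]
/ø/ harmonizes with /i/ ([-round]) → [e]

[ikɤjɯgɯbepis]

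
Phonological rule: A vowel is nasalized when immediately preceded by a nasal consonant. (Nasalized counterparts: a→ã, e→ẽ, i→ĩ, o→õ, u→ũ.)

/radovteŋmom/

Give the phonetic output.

/o/ after nasal /m/ → [õ]

[radovteŋmõm]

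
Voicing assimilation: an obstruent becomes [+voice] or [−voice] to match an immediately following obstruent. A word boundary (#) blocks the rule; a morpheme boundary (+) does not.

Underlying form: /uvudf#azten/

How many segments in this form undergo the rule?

2

/d/ before /f/ (voiceless) → [t]
/z/ before /t/ (voiceless) → [s]
2 segments change.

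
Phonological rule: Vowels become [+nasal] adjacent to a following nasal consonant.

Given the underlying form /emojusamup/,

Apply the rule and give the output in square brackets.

[ẽmojusãmup]

/e/ before nasal /m/ → [ẽ]
/a/ before nasal /m/ → [ã]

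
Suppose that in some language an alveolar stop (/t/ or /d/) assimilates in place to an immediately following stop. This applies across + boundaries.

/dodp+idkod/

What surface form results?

/d/ before /p/ (labial) → [b]
/d/ before /k/ (velar) → [g]

[dobp+igkod]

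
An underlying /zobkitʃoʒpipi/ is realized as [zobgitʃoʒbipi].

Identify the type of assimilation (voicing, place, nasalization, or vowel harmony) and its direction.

/k/→[g] /p/→[b].
Each target copies a feature from the preceding segment, so the direction is progressive.

voicing assimilation, progressive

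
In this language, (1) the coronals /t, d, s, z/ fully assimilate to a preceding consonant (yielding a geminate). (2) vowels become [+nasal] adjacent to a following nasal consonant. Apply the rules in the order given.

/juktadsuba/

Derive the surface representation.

[jukkadduba]

Rule 1: /t/ after /k/ → [k] (total assimilation)
Rule 1: /s/ after /d/ → [d] (total assimilation)
After rule 1: jukkadduba
Rule 2: no segment meets the rule's conditions; no change.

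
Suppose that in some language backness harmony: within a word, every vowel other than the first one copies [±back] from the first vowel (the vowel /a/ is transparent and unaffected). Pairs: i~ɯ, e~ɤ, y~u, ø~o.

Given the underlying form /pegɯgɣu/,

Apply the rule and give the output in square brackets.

/ɯ/ harmonizes with /e/ ([-back]) → [i]
/u/ harmonizes with /e/ ([-back]) → [y]

[pegigɣy]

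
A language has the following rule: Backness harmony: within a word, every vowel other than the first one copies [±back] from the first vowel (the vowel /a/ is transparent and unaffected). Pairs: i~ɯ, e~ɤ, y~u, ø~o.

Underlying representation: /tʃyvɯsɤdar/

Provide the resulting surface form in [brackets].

[tʃyvisedar]

/ɯ/ harmonizes with /y/ ([-back]) → [i]
/ɤ/ harmonizes with /y/ ([-back]) → [e]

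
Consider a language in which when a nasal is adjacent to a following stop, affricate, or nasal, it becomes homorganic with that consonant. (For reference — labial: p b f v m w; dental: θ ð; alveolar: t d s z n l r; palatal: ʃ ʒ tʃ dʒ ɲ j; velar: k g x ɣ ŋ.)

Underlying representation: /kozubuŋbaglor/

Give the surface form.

/ŋ/ before /b/ (labial) → [m]

[kozubumbaglor]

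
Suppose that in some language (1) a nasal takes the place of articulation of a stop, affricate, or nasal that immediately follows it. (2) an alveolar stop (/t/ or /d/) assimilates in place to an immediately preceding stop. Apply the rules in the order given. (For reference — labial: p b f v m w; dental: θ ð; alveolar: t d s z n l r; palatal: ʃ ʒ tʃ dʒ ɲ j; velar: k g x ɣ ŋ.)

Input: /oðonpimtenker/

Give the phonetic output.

Rule 1: /n/ before /p/ (labial) → [m]
Rule 1: /m/ before /t/ (alveolar) → [n]
Rule 1: /n/ before /k/ (velar) → [ŋ]
After rule 1: oðompinteŋker
Rule 2: no segment meets the rule's conditions; no change.

[oðompinteŋker]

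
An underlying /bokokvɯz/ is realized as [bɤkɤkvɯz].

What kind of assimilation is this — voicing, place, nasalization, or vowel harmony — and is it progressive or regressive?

/o/→[ɤ] /o/→[ɤ].
Vowels agree with the last vowel, so the harmony is regressive.

vowel harmony, regressive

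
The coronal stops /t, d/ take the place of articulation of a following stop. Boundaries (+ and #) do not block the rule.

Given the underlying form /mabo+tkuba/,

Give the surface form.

/t/ before /k/ (velar) → [k]

[mabo+kkuba]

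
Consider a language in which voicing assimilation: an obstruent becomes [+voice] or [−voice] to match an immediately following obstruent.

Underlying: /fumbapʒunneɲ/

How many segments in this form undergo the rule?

/p/ before /ʒ/ (voiced) → [b]
1 segment changes.

1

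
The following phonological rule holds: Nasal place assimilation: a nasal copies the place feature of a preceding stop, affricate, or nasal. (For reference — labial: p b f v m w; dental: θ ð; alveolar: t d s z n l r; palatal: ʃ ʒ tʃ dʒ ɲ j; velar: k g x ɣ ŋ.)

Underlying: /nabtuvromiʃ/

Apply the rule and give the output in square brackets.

[nabtuvromiʃ]

no segment meets the rule's conditions; no change.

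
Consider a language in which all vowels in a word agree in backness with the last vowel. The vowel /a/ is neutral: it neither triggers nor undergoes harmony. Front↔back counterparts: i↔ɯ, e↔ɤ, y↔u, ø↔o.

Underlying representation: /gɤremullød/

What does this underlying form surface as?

[geremyllød]

/ɤ/ harmonizes with /ø/ ([-back]) → [e]
/u/ harmonizes with /ø/ ([-back]) → [y]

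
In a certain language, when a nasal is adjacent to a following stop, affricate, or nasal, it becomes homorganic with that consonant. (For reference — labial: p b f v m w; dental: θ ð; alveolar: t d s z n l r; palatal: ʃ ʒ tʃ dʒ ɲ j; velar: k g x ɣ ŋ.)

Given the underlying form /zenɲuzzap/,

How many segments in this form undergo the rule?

1

/n/ before /ɲ/ (palatal) → [ɲ]
1 segment changes.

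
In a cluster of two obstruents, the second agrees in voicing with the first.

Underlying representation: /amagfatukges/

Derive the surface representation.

[amagvatukkes]

/f/ after /g/ (voiced) → [v]
/g/ after /k/ (voiceless) → [k]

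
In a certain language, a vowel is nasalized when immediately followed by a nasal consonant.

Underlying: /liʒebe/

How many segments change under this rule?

0

No segment meets the rule's conditions.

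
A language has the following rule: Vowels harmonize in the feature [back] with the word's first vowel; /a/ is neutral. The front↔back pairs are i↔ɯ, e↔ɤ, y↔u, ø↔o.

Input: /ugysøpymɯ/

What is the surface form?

[ugusopumɯ]

/y/ harmonizes with /u/ ([+back]) → [u]
/ø/ harmonizes with /u/ ([+back]) → [o]
/y/ harmonizes with /u/ ([+back]) → [u]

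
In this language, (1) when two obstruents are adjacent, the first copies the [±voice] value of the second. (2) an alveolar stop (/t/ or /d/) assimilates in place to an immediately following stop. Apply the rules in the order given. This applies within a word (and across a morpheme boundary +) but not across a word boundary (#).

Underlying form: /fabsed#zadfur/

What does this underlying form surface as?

[fapsed#zatfur]

Rule 1: /b/ before /s/ (voiceless) → [p]
Rule 1: /d/ before /f/ (voiceless) → [t]
After rule 1: fapsed#zatfur
Rule 2: no segment meets the rule's conditions; no change.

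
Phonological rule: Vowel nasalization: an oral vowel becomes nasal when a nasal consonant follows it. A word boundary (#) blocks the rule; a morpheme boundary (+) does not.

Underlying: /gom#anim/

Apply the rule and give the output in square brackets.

[gõm#ãnĩm]

/o/ before nasal /m/ → [õ]
/a/ before nasal /n/ → [ã]
/i/ before nasal /m/ → [ĩ]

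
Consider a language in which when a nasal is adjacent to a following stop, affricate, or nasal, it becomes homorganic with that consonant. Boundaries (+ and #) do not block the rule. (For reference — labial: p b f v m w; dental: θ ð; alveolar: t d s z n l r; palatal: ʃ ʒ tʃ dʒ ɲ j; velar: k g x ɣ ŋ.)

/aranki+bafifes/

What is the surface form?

/n/ before /k/ (velar) → [ŋ]

[araŋki+bafifes]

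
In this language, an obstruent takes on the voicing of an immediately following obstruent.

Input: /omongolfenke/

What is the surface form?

[omongolfenke]

no segment meets the rule's conditions; no change.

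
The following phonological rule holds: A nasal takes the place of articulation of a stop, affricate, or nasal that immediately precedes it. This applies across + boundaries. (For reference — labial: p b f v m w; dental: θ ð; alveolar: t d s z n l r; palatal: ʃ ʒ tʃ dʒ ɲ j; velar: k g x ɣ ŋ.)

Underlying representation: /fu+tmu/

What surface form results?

[fu+tnu]

/m/ after /t/ (alveolar) → [n]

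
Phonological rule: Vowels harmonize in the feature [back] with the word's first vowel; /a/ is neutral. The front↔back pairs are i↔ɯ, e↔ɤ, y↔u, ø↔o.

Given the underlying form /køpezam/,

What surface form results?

[køpezam]

no segment meets the rule's conditions; no change.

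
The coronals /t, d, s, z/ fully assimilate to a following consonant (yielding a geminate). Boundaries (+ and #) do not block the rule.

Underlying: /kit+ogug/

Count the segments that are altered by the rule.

No segment meets the rule's conditions.

0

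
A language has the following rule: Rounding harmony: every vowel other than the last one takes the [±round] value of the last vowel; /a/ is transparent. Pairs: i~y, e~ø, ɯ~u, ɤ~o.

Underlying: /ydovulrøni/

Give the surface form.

/y/ harmonizes with /i/ ([-round]) → [i]
/o/ harmonizes with /i/ ([-round]) → [ɤ]
/u/ harmonizes with /i/ ([-round]) → [ɯ]
/ø/ harmonizes with /i/ ([-round]) → [e]

[idɤvɯlreni]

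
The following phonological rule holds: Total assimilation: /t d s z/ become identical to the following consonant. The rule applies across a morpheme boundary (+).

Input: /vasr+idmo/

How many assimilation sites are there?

2

/s/ before /r/ → [r] (total assimilation)
/d/ before /m/ → [m] (total assimilation)
2 segments change.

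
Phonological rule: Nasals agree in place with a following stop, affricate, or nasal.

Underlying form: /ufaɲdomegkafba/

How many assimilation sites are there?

/ɲ/ before /d/ (alveolar) → [n]
1 segment changes.

1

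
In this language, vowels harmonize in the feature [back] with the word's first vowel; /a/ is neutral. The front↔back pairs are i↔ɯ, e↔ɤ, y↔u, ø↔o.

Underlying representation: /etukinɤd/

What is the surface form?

/u/ harmonizes with /e/ ([-back]) → [y]
/ɤ/ harmonizes with /e/ ([-back]) → [e]

[etykined]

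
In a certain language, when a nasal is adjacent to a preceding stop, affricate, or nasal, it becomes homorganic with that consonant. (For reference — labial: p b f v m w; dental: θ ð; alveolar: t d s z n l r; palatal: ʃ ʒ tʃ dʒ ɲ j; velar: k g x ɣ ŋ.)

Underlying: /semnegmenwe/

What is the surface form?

/n/ after /m/ (labial) → [m]
/m/ after /g/ (velar) → [ŋ]

[semmegŋenwe]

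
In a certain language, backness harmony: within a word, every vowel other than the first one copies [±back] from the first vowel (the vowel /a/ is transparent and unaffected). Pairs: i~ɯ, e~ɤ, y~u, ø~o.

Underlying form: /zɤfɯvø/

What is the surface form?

[zɤfɯvo]

/ø/ harmonizes with /ɤ/ ([+back]) → [o]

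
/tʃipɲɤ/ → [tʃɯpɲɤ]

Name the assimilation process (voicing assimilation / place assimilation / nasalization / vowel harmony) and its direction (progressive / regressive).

vowel harmony, regressive

/i/→[ɯ].
Vowels agree with the last vowel, so the harmony is regressive.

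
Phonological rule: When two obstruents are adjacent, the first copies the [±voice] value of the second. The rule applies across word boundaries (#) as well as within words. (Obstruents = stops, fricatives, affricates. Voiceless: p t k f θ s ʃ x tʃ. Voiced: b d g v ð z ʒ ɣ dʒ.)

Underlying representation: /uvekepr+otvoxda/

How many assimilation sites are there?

/t/ before /v/ (voiced) → [d]
/x/ before /d/ (voiced) → [ɣ]
2 segments change.

2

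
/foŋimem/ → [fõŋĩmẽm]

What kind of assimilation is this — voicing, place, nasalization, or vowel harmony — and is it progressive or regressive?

/o/→[õ] /i/→[ĩ] /e/→[ẽ].
Each target copies a feature from the following segment, so the direction is regressive.

nasalization, regressive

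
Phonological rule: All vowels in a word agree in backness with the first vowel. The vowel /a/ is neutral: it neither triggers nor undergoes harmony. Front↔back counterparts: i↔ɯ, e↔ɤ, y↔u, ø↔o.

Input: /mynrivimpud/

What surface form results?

/u/ harmonizes with /y/ ([-back]) → [y]

[mynrivimpyd]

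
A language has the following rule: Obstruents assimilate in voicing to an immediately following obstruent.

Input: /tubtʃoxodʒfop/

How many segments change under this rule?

/b/ before /tʃ/ (voiceless) → [p]
/dʒ/ before /f/ (voiceless) → [tʃ]
2 segments change.

2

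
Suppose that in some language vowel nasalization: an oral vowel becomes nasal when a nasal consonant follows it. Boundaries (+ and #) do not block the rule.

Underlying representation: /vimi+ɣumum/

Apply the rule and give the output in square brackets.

[vĩmi+ɣũmũm]

/i/ before nasal /m/ → [ĩ]
/u/ before nasal /m/ → [ũ]
/u/ before nasal /m/ → [ũ]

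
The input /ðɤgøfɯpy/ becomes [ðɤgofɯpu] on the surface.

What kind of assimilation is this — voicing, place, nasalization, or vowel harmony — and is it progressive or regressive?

vowel harmony, progressive

/ø/→[o] /y/→[u].
Vowels agree with the first vowel, so the harmony is progressive.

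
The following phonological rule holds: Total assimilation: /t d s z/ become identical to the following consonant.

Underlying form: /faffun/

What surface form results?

[faffun]

no segment meets the rule's conditions; no change.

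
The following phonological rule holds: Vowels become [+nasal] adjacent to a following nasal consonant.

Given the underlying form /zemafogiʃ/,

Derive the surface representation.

[zẽmafogiʃ]

/e/ before nasal /m/ → [ẽ]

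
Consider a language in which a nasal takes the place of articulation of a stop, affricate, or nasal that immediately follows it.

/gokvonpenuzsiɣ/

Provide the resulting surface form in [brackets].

/n/ before /p/ (labial) → [m]

[gokvompenuzsiɣ]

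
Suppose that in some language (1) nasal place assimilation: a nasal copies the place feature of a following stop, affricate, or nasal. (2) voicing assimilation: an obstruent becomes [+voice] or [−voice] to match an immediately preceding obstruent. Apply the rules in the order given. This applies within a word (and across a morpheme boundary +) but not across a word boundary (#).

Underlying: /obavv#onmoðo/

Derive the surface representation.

Rule 1: /n/ before /m/ (labial) → [m]
After rule 1: obavv#ommoðo
Rule 2: no segment meets the rule's conditions; no change.

[obavv#ommoðo]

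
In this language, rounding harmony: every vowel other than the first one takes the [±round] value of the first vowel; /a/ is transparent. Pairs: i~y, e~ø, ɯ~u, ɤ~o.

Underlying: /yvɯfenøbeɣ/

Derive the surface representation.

/ɯ/ harmonizes with /y/ ([+round]) → [u]
/e/ harmonizes with /y/ ([+round]) → [ø]
/e/ harmonizes with /y/ ([+round]) → [ø]

[yvufønøbøɣ]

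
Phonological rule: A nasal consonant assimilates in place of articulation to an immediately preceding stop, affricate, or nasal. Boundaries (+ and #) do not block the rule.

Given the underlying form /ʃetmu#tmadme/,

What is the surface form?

/m/ after /t/ (alveolar) → [n]
/m/ after /t/ (alveolar) → [n]
/m/ after /d/ (alveolar) → [n]

[ʃetnu#tnadne]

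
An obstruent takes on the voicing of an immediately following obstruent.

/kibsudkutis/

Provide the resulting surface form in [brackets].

/b/ before /s/ (voiceless) → [p]
/d/ before /k/ (voiceless) → [t]

[kipsutkutis]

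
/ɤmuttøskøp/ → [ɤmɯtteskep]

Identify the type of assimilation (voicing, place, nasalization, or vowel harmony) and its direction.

/u/→[ɯ] /ø/→[e] /ø/→[e].
Vowels agree with the first vowel, so the harmony is progressive.

vowel harmony, progressive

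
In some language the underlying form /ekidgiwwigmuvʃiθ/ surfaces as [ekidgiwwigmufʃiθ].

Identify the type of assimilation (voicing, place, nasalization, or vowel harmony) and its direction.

voicing assimilation, regressive

/v/→[f].
Each target copies a feature from the following segment, so the direction is regressive.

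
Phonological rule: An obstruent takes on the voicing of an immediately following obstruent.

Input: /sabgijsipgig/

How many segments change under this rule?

/p/ before /g/ (voiced) → [b]
1 segment changes.

1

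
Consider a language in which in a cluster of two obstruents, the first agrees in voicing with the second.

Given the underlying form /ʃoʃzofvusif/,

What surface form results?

/ʃ/ before /z/ (voiced) → [ʒ]
/f/ before /v/ (voiced) → [v]

[ʃoʒzovvusif]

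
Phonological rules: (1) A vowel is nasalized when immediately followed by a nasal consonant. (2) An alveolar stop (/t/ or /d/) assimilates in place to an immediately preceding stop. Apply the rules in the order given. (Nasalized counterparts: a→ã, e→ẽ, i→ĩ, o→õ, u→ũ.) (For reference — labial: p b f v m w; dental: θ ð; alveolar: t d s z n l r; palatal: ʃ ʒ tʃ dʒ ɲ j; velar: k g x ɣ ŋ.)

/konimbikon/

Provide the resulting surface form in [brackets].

[kõnĩmbikõn]

Rule 1: /o/ before nasal /n/ → [õ]
Rule 1: /i/ before nasal /m/ → [ĩ]
Rule 1: /o/ before nasal /n/ → [õ]
After rule 1: kõnĩmbikõn
Rule 2: no segment meets the rule's conditions; no change.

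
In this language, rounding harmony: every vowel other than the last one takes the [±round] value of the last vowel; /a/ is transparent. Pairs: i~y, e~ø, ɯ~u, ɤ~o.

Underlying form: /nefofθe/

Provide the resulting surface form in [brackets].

[nefɤfθe]

/o/ harmonizes with /e/ ([-round]) → [ɤ]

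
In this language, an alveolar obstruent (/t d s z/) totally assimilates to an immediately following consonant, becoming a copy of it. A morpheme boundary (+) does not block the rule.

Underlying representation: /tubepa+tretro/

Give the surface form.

[tubepa+rrerro]

/t/ before /r/ → [r] (total assimilation)
/t/ before /r/ → [r] (total assimilation)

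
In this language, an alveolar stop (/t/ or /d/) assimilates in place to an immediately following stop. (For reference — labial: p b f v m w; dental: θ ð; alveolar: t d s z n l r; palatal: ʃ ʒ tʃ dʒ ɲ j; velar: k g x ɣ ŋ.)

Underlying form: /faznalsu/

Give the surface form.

[faznalsu]

no segment meets the rule's conditions; no change.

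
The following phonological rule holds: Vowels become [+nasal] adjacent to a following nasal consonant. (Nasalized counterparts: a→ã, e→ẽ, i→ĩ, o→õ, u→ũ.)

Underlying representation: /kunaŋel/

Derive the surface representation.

[kũnãŋel]

/u/ before nasal /n/ → [ũ]
/a/ before nasal /ŋ/ → [ã]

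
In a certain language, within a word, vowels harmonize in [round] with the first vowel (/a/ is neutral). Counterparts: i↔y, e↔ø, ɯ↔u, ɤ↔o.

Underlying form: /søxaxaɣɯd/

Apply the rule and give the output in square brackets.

/ɯ/ harmonizes with /ø/ ([+round]) → [u]

[søxaxaɣud]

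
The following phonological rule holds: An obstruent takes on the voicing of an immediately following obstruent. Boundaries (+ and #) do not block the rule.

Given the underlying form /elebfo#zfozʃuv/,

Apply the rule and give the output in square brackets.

/b/ before /f/ (voiceless) → [p]
/z/ before /f/ (voiceless) → [s]
/z/ before /ʃ/ (voiceless) → [s]

[elepfo#sfosʃuv]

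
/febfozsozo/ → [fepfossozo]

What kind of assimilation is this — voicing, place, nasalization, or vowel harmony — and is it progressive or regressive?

/b/→[p] /z/→[s].
Each target copies a feature from the following segment, so the direction is regressive.

voicing assimilation, regressive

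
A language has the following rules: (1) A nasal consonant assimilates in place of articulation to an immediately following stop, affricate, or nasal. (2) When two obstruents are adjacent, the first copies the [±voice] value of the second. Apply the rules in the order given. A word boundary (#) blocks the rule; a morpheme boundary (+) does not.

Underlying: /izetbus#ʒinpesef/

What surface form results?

Rule 1: /n/ before /p/ (labial) → [m]
After rule 1: izetbus#ʒimpesef
Rule 2: /t/ before /b/ (voiced) → [d]

[izedbus#ʒimpesef]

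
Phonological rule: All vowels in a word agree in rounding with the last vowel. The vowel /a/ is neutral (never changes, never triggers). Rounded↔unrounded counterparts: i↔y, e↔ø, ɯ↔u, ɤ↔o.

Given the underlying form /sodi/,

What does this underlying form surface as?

/o/ harmonizes with /i/ ([-round]) → [ɤ]

[sɤdi]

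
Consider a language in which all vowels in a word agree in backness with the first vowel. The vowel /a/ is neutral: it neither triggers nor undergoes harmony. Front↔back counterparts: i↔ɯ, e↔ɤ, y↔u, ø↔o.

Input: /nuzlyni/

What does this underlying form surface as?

/y/ harmonizes with /u/ ([+back]) → [u]
/i/ harmonizes with /u/ ([+back]) → [ɯ]

[nuzlunɯ]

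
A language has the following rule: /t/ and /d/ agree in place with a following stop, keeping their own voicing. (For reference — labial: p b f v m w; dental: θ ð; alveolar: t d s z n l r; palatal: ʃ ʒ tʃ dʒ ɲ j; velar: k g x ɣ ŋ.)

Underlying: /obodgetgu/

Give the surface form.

[oboggekgu]

/d/ before /g/ (velar) → [g]
/t/ before /g/ (velar) → [k]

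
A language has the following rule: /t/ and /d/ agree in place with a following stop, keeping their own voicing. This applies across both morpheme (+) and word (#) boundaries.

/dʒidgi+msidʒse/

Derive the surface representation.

/d/ before /g/ (velar) → [g]

[dʒiggi+msidʒse]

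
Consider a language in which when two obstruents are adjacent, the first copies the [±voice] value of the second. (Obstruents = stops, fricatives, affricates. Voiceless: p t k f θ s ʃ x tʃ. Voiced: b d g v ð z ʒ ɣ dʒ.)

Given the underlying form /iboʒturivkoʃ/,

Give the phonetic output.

[iboʃturifkoʃ]

/ʒ/ before /t/ (voiceless) → [ʃ]
/v/ before /k/ (voiceless) → [f]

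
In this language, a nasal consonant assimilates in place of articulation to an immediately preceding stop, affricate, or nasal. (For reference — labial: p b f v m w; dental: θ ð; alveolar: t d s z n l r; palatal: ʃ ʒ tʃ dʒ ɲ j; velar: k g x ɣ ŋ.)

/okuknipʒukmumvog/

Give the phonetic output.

[okukŋipʒukŋumvog]

/n/ after /k/ (velar) → [ŋ]
/m/ after /k/ (velar) → [ŋ]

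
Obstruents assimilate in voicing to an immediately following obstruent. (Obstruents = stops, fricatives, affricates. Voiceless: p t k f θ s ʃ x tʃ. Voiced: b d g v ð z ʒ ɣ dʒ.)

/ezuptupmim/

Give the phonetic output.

no segment meets the rule's conditions; no change.

[ezuptupmim]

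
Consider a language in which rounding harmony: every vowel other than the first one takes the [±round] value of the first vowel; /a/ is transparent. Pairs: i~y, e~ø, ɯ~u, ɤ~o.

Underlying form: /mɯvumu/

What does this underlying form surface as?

/u/ harmonizes with /ɯ/ ([-round]) → [ɯ]
/u/ harmonizes with /ɯ/ ([-round]) → [ɯ]

[mɯvɯmɯ]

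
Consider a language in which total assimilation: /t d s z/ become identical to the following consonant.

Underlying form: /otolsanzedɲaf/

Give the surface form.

/d/ before /ɲ/ → [ɲ] (total assimilation)

[otolsanzeɲɲaf]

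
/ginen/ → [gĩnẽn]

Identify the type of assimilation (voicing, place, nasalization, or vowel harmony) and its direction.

nasalization, regressive

/i/→[ĩ] /e/→[ẽ].
Each target copies a feature from the following segment, so the direction is regressive.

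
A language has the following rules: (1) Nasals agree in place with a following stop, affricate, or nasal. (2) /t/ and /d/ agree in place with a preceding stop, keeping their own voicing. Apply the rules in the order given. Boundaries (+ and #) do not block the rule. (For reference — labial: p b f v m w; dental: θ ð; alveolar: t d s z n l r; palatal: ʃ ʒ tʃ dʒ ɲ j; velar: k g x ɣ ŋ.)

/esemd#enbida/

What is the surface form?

[esend#embida]

Rule 1: /m/ before /d/ (alveolar) → [n]
Rule 1: /n/ before /b/ (labial) → [m]
After rule 1: esend#embida
Rule 2: no segment meets the rule's conditions; no change.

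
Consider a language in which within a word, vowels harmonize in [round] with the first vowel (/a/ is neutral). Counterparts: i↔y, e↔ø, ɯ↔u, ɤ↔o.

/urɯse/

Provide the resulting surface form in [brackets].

[urusø]

/ɯ/ harmonizes with /u/ ([+round]) → [u]
/e/ harmonizes with /u/ ([+round]) → [ø]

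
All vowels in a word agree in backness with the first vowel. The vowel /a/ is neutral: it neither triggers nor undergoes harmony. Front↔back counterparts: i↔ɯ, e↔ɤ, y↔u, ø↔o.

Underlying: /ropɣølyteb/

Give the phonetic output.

[ropɣolutɤb]

/ø/ harmonizes with /o/ ([+back]) → [o]
/y/ harmonizes with /o/ ([+back]) → [u]
/e/ harmonizes with /o/ ([+back]) → [ɤ]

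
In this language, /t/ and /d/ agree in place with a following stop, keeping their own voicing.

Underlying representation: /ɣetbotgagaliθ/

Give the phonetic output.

/t/ before /b/ (labial) → [p]
/t/ before /g/ (velar) → [k]

[ɣepbokgagaliθ]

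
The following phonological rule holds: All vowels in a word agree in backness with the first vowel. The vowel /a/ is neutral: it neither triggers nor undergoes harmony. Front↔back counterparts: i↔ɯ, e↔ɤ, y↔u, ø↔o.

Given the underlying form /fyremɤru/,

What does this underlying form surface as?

[fyremery]

/ɤ/ harmonizes with /y/ ([-back]) → [e]
/u/ harmonizes with /y/ ([-back]) → [y]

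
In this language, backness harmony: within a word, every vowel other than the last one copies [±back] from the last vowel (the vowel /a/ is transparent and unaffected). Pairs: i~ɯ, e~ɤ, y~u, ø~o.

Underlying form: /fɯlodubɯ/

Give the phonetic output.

[fɯlodubɯ]

no segment meets the rule's conditions; no change.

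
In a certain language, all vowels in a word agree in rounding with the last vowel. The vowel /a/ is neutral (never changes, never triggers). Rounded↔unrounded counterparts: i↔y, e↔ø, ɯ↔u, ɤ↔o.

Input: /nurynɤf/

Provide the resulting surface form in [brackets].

[nɯrinɤf]

/u/ harmonizes with /ɤ/ ([-round]) → [ɯ]
/y/ harmonizes with /ɤ/ ([-round]) → [i]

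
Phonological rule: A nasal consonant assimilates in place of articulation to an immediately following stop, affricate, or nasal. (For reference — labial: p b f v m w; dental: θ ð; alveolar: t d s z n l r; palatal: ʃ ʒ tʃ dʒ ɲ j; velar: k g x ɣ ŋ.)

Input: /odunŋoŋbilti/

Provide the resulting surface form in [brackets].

/n/ before /ŋ/ (velar) → [ŋ]
/ŋ/ before /b/ (labial) → [m]

[oduŋŋombilti]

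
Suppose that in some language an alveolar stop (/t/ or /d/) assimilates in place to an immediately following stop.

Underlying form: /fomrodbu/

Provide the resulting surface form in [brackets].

[fomrobbu]

/d/ before /b/ (labial) → [b]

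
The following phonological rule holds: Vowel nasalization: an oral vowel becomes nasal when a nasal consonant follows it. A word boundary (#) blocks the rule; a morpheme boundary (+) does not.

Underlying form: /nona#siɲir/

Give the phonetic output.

[nõna#sĩɲir]

/o/ before nasal /n/ → [õ]
/i/ before nasal /ɲ/ → [ĩ]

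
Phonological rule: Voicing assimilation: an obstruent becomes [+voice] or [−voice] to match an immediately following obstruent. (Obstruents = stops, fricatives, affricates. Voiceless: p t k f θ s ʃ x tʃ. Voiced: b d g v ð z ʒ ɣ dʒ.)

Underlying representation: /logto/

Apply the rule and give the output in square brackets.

/g/ before /t/ (voiceless) → [k]

[lokto]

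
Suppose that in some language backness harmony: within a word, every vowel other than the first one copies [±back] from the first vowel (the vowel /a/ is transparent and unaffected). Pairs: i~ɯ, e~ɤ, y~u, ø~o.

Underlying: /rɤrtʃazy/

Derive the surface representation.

/y/ harmonizes with /ɤ/ ([+back]) → [u]

[rɤrtʃazu]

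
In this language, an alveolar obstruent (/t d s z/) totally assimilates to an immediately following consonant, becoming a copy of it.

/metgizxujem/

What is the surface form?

/t/ before /g/ → [g] (total assimilation)
/z/ before /x/ → [x] (total assimilation)

[meggixxujem]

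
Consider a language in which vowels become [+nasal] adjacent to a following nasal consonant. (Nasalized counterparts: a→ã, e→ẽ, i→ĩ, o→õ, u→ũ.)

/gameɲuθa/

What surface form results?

/a/ before nasal /m/ → [ã]
/e/ before nasal /ɲ/ → [ẽ]

[gãmẽɲuθa]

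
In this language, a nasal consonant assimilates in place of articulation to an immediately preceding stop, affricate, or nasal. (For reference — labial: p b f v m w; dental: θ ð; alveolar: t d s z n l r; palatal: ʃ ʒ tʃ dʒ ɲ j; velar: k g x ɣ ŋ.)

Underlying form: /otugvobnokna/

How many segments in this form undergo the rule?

2

/n/ after /b/ (labial) → [m]
/n/ after /k/ (velar) → [ŋ]
2 segments change.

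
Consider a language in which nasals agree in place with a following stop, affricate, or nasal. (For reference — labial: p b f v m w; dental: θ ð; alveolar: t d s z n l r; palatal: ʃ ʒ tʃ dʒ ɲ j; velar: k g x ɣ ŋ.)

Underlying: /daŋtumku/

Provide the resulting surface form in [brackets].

[dantuŋku]

/ŋ/ before /t/ (alveolar) → [n]
/m/ before /k/ (velar) → [ŋ]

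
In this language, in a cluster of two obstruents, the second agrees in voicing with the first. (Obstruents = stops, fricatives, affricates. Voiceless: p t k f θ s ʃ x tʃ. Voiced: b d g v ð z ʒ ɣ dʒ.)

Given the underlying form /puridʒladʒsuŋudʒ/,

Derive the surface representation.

[puridʒladʒzuŋudʒ]

/s/ after /dʒ/ (voiced) → [z]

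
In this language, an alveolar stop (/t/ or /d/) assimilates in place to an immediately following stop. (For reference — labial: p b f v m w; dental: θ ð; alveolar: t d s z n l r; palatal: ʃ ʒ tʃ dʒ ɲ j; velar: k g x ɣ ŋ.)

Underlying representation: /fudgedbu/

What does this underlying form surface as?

/d/ before /g/ (velar) → [g]
/d/ before /b/ (labial) → [b]

[fuggebbu]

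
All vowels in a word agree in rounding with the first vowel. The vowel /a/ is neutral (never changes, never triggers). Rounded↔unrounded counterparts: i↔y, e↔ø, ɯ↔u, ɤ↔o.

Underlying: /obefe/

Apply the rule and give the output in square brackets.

/e/ harmonizes with /o/ ([+round]) → [ø]
/e/ harmonizes with /o/ ([+round]) → [ø]

[obøfø]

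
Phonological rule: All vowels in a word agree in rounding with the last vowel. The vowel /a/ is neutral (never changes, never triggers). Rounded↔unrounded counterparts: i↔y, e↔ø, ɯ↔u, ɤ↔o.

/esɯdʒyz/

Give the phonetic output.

/e/ harmonizes with /y/ ([+round]) → [ø]
/ɯ/ harmonizes with /y/ ([+round]) → [u]

[øsudʒyz]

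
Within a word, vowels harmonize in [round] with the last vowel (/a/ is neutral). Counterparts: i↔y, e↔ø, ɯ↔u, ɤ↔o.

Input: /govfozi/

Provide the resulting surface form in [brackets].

/o/ harmonizes with /i/ ([-round]) → [ɤ]
/o/ harmonizes with /i/ ([-round]) → [ɤ]

[gɤvfɤzi]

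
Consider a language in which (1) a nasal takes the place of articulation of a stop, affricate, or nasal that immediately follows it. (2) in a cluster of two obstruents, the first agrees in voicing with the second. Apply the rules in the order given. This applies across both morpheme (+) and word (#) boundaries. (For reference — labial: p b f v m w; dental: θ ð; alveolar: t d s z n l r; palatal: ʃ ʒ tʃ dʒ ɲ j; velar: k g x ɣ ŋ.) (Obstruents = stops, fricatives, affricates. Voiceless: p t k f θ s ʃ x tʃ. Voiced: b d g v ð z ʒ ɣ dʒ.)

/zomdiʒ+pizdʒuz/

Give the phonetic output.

Rule 1: /m/ before /d/ (alveolar) → [n]
After rule 1: zondiʒ+pizdʒuz
Rule 2: /ʒ/ before /p/ (voiceless) → [ʃ]

[zondiʃ+pizdʒuz]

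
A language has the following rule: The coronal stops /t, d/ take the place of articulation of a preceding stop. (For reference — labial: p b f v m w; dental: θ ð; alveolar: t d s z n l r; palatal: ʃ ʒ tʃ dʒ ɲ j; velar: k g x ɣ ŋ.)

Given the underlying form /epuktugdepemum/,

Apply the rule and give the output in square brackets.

/t/ after /k/ (velar) → [k]
/d/ after /g/ (velar) → [g]

[epukkuggepemum]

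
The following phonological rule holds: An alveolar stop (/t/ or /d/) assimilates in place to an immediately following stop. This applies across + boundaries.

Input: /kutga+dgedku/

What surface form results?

/t/ before /g/ (velar) → [k]
/d/ before /g/ (velar) → [g]
/d/ before /k/ (velar) → [g]

[kukga+ggegku]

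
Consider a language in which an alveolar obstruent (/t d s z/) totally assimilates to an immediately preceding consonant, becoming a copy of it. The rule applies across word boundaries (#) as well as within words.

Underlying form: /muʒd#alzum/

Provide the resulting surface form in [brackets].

/d/ after /ʒ/ → [ʒ] (total assimilation)
/z/ after /l/ → [l] (total assimilation)

[muʒʒ#allum]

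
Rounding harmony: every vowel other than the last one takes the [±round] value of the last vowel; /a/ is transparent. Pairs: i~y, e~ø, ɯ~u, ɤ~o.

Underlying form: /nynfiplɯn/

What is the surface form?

[ninfiplɯn]

/y/ harmonizes with /ɯ/ ([-round]) → [i]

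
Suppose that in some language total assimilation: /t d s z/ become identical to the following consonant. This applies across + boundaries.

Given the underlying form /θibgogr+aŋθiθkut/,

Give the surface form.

[θibgogr+aŋθiθkut]

no segment meets the rule's conditions; no change.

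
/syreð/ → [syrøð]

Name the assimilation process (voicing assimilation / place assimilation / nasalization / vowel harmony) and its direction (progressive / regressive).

/e/→[ø].
Vowels agree with the first vowel, so the harmony is progressive.

vowel harmony, progressive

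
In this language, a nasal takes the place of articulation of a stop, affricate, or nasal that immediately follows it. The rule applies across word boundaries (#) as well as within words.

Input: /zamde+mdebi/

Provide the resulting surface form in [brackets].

/m/ before /d/ (alveolar) → [n]
/m/ before /d/ (alveolar) → [n]

[zande+ndebi]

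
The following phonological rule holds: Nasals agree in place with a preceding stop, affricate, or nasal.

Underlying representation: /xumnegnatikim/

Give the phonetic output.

[xummegŋatikim]

/n/ after /m/ (labial) → [m]
/n/ after /g/ (velar) → [ŋ]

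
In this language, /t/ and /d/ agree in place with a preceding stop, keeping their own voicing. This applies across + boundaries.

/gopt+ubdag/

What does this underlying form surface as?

[gopp+ubbag]

/t/ after /p/ (labial) → [p]
/d/ after /b/ (labial) → [b]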